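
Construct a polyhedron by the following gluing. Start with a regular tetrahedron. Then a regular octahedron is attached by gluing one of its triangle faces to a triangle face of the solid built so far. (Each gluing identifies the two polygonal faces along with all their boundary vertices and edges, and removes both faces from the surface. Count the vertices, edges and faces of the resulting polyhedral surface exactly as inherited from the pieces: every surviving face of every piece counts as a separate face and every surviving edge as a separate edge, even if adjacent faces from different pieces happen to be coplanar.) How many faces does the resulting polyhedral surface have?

10

A regular tetrahedron: V=4, E=6, F=4.
Attach a regular octahedron (V=6, E=12, F=8) along a 3-gon: merge 3 vertices and 3 edges, delete both glued faces → V=7, E=15, F=10.
Check: V − E + F = 7 − 15 + 10 = 2.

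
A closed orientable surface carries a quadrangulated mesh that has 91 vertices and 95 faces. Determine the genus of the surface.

3

Every face is a square, so 2E = 4·95 = 380, giving E = 190.
χ = V − E + F = 91 − 190 + 95 = -4.
For a closed orientable surface χ = 2 − 2g, so g = (2 − (-4))/2 = 3.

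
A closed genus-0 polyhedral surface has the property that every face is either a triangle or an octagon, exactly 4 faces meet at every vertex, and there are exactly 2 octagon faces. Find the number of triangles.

Let x be the number of triangles; then F = 2 + x.
Edge–face incidences: 2E = 8·2 + 3·x = 16 + 3x.
Every vertex has degree 4, so 4V = 2E.
Euler: V − E + F = 2 ⇒ (2E)/4 − E + (2 + x) = 2.
Multiply by 8: 2·(2E) − 4·(2E) + 8·(2 + x) = 16, i.e. 16 + 8x − 2·(16 + 3x) = 16.
Collecting terms: 2x − 16 = 16, so 2x = 32, so x = 16.
Then 2E = 16 + 3·16 = 64, so E = 32, V = 2E/4 = 16, F = 2 + 16 = 18.

16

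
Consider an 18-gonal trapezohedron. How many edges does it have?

72

The n-trapezohedron (dual of the n-antiprism) has V = 2·18 + 2 = 38, E = 4·18 = 72, F = 2·18 = 36.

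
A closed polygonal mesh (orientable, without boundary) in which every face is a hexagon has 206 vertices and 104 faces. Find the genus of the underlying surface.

2

Every face is a hexagon, so 2E = 6·104 = 624, giving E = 312.
χ = V − E + F = 206 − 312 + 104 = -2.
For a closed orientable surface χ = 2 − 2g, so g = (2 − (-2))/2 = 2.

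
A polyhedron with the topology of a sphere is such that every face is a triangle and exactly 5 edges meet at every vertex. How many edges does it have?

30

Each face has 3 edges and each edge borders two faces, so 2E = 3F.
Each vertex has degree 5, so 5V = 2E and hence V = 3F/5.
Euler: V − E + F = 2 ⇒ (3F/5) − (3F/2) + F = 2.
Multiply by 10: (6 − 15 + 10)F = 20, i.e. 1F = 20.
So F = 20, E = 3·20/2 = 30, V = 3·20/5 = 12.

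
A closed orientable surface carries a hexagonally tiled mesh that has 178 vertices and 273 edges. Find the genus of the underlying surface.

Every face is a hexagon and each edge borders two faces, so 6F = 2·273, giving F = 91.
χ = V − E + F = 178 − 273 + 91 = -4.
For a closed orientable surface χ = 2 − 2g, so g = (2 − (-4))/2 = 3.

3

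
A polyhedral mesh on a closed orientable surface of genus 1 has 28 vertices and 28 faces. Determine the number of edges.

For a closed orientable surface of genus 1, χ = 2 − 2·1 = 0.
E = V + F − (0) = 28 + 28 − (0) = 56.

56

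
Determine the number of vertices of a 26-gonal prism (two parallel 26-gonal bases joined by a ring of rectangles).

A prism on an n-gon has two n-gon bases and n rectangular sides: V = 2·26 = 52, E = 3·26 = 78, F = 26 + 2 = 28.

52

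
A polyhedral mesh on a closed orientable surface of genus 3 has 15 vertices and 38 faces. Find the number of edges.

For a closed orientable surface of genus 3, χ = 2 − 2·3 = -4.
E = V + F − (-4) = 15 + 38 − (-4) = 57.

57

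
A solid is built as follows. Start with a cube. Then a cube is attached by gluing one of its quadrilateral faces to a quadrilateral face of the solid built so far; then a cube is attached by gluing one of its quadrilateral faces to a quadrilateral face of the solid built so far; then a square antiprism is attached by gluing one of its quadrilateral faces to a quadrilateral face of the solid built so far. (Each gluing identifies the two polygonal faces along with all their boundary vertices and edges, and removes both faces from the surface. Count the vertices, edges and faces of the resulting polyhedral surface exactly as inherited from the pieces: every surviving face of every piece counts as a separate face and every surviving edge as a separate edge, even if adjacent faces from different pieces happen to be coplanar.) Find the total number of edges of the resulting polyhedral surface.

40

A cube: V=8, E=12, F=6.
Attach a cube (V=8, E=12, F=6) along a 4-gon: merge 4 vertices and 4 edges, delete both glued faces → V=12, E=20, F=10.
Attach a cube (V=8, E=12, F=6) along a 4-gon: merge 4 vertices and 4 edges, delete both glued faces → V=16, E=28, F=14.
Attach a square antiprism (V=8, E=16, F=10) along a 4-gon: merge 4 vertices and 4 edges, delete both glued faces → V=20, E=40, F=22.
Check: V − E + F = 20 − 40 + 22 = 2.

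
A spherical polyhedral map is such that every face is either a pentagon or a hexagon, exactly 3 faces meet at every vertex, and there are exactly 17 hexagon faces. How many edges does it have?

Let x be the number of pentagons; then F = 17 + x.
Edge–face incidences: 2E = 6·17 + 5·x = 102 + 5x.
Every vertex has degree 3, so 3V = 2E.
Euler: V − E + F = 2 ⇒ (2E)/3 − E + (17 + x) = 2.
Multiply by 6: 2·(2E) − 3·(2E) + 6·(17 + x) = 12, i.e. 102 + 6x − (102 + 5x) = 12.
Collecting terms: x = 12.
Then 2E = 102 + 5·12 = 162, so E = 81, V = 2E/3 = 54, F = 17 + 12 = 29.

81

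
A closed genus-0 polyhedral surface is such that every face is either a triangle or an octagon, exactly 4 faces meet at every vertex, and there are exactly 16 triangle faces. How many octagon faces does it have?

Let x be the number of octagons; then F = 16 + x.
Edge–face incidences: 2E = 3·16 + 8·x = 48 + 8x.
Every vertex has degree 4, so 4V = 2E.
Euler: V − E + F = 2 ⇒ (2E)/4 − E + (16 + x) = 2.
Multiply by 8: 2·(2E) − 4·(2E) + 8·(16 + x) = 16, i.e. 128 + 8x − 2·(48 + 8x) = 16.
Collecting terms: −8x + 32 = 16, so −8x = −16, so x = 2.
Then 2E = 48 + 8·2 = 64, so E = 32, V = 2E/4 = 16, F = 16 + 2 = 18.

2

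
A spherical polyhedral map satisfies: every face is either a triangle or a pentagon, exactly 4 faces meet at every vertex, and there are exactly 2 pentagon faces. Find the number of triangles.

Let x be the number of triangles; then F = 2 + x.
Edge–face incidences: 2E = 5·2 + 3·x = 10 + 3x.
Every vertex has degree 4, so 4V = 2E.
Euler: V − E + F = 2 ⇒ (2E)/4 − E + (2 + x) = 2.
Multiply by 8: 2·(2E) − 4·(2E) + 8·(2 + x) = 16, i.e. 16 + 8x − 2·(10 + 3x) = 16.
Collecting terms: 2x − 4 = 16, so 2x = 20, so x = 10.
Then 2E = 10 + 3·10 = 40, so E = 20, V = 2E/4 = 10, F = 2 + 10 = 12.

10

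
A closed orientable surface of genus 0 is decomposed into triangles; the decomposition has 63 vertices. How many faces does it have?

χ = 2 − 2·0 = 2, and every face is a triangle so 3F = 2E.
V − E + F = 2 with E = 3F/2 gives 63 − (3/2 − 1)·F = 2, so F = 122 and E = 183.

122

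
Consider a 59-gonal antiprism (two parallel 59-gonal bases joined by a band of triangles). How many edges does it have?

236

An antiprism on an n-gon has two n-gon caps and 2n triangles: V = 2·59 = 118, E = 4·59 = 236, F = 2·59 + 2 = 120.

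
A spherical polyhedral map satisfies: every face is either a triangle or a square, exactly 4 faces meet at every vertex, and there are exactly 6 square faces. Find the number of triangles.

8

Let x be the number of triangles; then F = 6 + x.
Edge–face incidences: 2E = 4·6 + 3·x = 24 + 3x.
Every vertex has degree 4, so 4V = 2E.
Euler: V − E + F = 2 ⇒ (2E)/4 − E + (6 + x) = 2.
Multiply by 8: 2·(2E) − 4·(2E) + 8·(6 + x) = 16, i.e. 48 + 8x − 2·(24 + 3x) = 16.
Collecting terms: 2x = 16, so x = 8.
Then 2E = 24 + 3·8 = 48, so E = 24, V = 2E/4 = 12, F = 6 + 8 = 14.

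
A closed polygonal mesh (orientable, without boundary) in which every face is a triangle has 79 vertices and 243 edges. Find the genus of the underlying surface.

Every face is a triangle and each edge borders two faces, so 3F = 2·243, giving F = 162.
χ = V − E + F = 79 − 243 + 162 = -2.
For a closed orientable surface χ = 2 − 2g, so g = (2 − (-2))/2 = 2.

2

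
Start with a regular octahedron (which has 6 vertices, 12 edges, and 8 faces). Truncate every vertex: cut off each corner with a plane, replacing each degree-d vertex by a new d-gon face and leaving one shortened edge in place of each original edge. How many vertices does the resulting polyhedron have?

Truncation replaces each original edge-end by a new vertex, so V′ = 2E = 24.
Each original edge survives, and each old vertex of degree d contributes d new edges; summing degrees gives Σd = 2E, so E′ = E + 2E = 3E = 36.
Each original face survives and each original vertex becomes one new face: F′ = F + V = 14.

24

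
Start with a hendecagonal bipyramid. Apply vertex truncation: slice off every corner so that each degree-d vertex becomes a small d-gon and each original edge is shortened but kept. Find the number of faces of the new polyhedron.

35

The base solid has V = 13, E = 33, F = 22.
Truncation replaces each original edge-end by a new vertex, so V′ = 2E = 66.
Each original edge survives, and each old vertex of degree d contributes d new edges; summing degrees gives Σd = 2E, so E′ = E + 2E = 3E = 99.
Each original face survives and each original vertex becomes one new face: F′ = F + V = 35.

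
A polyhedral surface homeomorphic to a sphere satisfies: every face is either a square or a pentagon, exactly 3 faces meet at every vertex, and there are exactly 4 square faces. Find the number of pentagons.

4

Let x be the number of pentagons; then F = 4 + x.
Edge–face incidences: 2E = 4·4 + 5·x = 16 + 5x.
Every vertex has degree 3, so 3V = 2E.
Euler: V − E + F = 2 ⇒ (2E)/3 − E + (4 + x) = 2.
Multiply by 6: 2·(2E) − 3·(2E) + 6·(4 + x) = 12, i.e. 24 + 6x − (16 + 5x) = 12.
Collecting terms: x + 8 = 12, so x = 4.
Then 2E = 16 + 5·4 = 36, so E = 18, V = 2E/3 = 12, F = 4 + 4 = 8.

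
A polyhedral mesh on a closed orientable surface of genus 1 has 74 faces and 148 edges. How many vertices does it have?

74

For a closed orientable surface of genus 1, χ = 2 − 2·1 = 0.
V = 0 + E − F = 0 + 148 − 74 = 74.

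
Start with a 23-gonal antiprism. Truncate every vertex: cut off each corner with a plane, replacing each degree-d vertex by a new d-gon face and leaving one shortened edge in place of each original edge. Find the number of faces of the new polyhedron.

The base solid has V = 46, E = 92, F = 48.
Truncation replaces each original edge-end by a new vertex, so V′ = 2E = 184.
Each original edge survives, and each old vertex of degree d contributes d new edges; summing degrees gives Σd = 2E, so E′ = E + 2E = 3E = 276.
Each original face survives and each original vertex becomes one new face: F′ = F + V = 94.

94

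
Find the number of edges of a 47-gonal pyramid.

A pyramid on an n-gon base has one n-gon and n triangles: V = 47 + 1 = 48, E = 2·47 = 94, F = 47 + 1 = 48.

94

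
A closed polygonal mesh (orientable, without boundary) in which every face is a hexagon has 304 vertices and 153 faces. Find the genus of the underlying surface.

Every face is a hexagon, so 2E = 6·153 = 918, giving E = 459.
χ = V − E + F = 304 − 459 + 153 = -2.
For a closed orientable surface χ = 2 − 2g, so g = (2 − (-2))/2 = 2.

2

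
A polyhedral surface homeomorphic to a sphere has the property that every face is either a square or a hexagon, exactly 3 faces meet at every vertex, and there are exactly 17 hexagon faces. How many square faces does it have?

Let x be the number of squares; then F = 17 + x.
Edge–face incidences: 2E = 6·17 + 4·x = 102 + 4x.
Every vertex has degree 3, so 3V = 2E.
Euler: V − E + F = 2 ⇒ (2E)/3 − E + (17 + x) = 2.
Multiply by 6: 2·(2E) − 3·(2E) + 6·(17 + x) = 12, i.e. 102 + 6x − (102 + 4x) = 12.
Collecting terms: 2x = 12, so x = 6.
Then 2E = 102 + 4·6 = 126, so E = 63, V = 2E/3 = 42, F = 17 + 6 = 23.

6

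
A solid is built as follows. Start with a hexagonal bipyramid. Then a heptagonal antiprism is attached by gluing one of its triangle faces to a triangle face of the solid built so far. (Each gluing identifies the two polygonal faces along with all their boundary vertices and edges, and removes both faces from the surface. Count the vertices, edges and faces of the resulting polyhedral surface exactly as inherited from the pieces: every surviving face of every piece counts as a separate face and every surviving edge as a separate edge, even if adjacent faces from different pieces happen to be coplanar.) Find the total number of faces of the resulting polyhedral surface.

26

A hexagonal bipyramid: V=8, E=18, F=12.
Attach a heptagonal antiprism (V=14, E=28, F=16) along a 3-gon: merge 3 vertices and 3 edges, delete both glued faces → V=19, E=43, F=26.
Check: V − E + F = 19 − 43 + 26 = 2.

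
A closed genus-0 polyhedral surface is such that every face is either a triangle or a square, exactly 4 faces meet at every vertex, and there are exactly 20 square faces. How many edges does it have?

Let x be the number of triangles; then F = 20 + x.
Edge–face incidences: 2E = 4·20 + 3·x = 80 + 3x.
Every vertex has degree 4, so 4V = 2E.
Euler: V − E + F = 2 ⇒ (2E)/4 − E + (20 + x) = 2.
Multiply by 8: 2·(2E) − 4·(2E) + 8·(20 + x) = 16, i.e. 160 + 8x − 2·(80 + 3x) = 16.
Collecting terms: 2x = 16, so x = 8.
Then 2E = 80 + 3·8 = 104, so E = 52, V = 2E/4 = 26, F = 20 + 8 = 28.

52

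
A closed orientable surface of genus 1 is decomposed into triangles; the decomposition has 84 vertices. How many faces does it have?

168

χ = 2 − 2·1 = 0, and every face is a triangle so 3F = 2E.
V − E + F = 0 with E = 3F/2 gives 84 − (3/2 − 1)·F = 0, so F = 168 and E = 252.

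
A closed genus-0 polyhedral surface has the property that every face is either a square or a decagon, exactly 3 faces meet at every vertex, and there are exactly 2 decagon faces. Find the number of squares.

10

Let x be the number of squares; then F = 2 + x.
Edge–face incidences: 2E = 10·2 + 4·x = 20 + 4x.
Every vertex has degree 3, so 3V = 2E.
Euler: V − E + F = 2 ⇒ (2E)/3 − E + (2 + x) = 2.
Multiply by 6: 2·(2E) − 3·(2E) + 6·(2 + x) = 12, i.e. 12 + 6x − (20 + 4x) = 12.
Collecting terms: 2x − 8 = 12, so 2x = 20, so x = 10.
Then 2E = 20 + 4·10 = 60, so E = 30, V = 2E/3 = 20, F = 2 + 10 = 12.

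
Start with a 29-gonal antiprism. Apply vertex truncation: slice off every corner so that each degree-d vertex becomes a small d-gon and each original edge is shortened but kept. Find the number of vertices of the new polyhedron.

232

The base solid has V = 58, E = 116, F = 60.
Truncation replaces each original edge-end by a new vertex, so V′ = 2E = 232.
Each original edge survives, and each old vertex of degree d contributes d new edges; summing degrees gives Σd = 2E, so E′ = E + 2E = 3E = 348.
Each original face survives and each original vertex becomes one new face: F′ = F + V = 118.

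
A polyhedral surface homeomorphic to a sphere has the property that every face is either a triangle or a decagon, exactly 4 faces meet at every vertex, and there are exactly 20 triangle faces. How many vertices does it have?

Let x be the number of decagons; then F = 20 + x.
Edge–face incidences: 2E = 3·20 + 10·x = 60 + 10x.
Every vertex has degree 4, so 4V = 2E.
Euler: V − E + F = 2 ⇒ (2E)/4 − E + (20 + x) = 2.
Multiply by 8: 2·(2E) − 4·(2E) + 8·(20 + x) = 16, i.e. 160 + 8x − 2·(60 + 10x) = 16.
Collecting terms: −12x + 40 = 16, so −12x = −24, so x = 2.
Then 2E = 60 + 10·2 = 80, so E = 40, V = 2E/4 = 20, F = 20 + 2 = 22.

20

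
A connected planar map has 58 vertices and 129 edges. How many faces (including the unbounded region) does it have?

73

Euler's formula for a connected plane graph: V − E + F = 2, so F = 2 − 58 + 129 = 73.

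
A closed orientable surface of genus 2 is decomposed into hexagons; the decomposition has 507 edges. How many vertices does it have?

χ = 2 − 2·2 = -2, and every face is a hexagon so 6F = 2E.
F = 2E/6 = 169. Then V = -2 + E − F = -2 + 507 − 169 = 336.

336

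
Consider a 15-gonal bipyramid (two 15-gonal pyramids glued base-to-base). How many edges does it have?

A bipyramid over an n-gon has 2n triangular faces and n + 2 vertices: V = 15 + 2 = 17, E = 3·15 = 45, F = 2·15 = 30.
Check: V − E + F = 17 − 45 + 30 = 2.

45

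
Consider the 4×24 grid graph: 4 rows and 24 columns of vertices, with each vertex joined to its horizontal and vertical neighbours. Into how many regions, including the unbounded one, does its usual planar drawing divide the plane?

70

The grid has V = 4·24 = 96 vertices and E = 4·23 + 24·3 = 164 edges.
F = 2 − V + E = 2 − 96 + 164 = 70.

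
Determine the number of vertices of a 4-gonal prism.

A prism on an n-gon has two n-gon bases and n rectangular sides: V = 2·4 = 8, E = 3·4 = 12, F = 4 + 2 = 6.
Check: V − E + F = 8 − 12 + 6 = 2.

8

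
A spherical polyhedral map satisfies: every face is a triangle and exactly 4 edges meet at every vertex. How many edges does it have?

Each face has 3 edges and each edge borders two faces, so 2E = 3F.
Each vertex has degree 4, so 4V = 2E and hence V = 3F/4.
Euler: V − E + F = 2 ⇒ (3F/4) − (3F/2) + F = 2.
Multiply by 8: (6 − 12 + 8)F = 16, i.e. 2F = 16.
So F = 8, E = 3·8/2 = 12, V = 3·8/4 = 6.

12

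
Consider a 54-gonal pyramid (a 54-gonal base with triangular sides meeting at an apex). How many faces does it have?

55

A pyramid on an n-gon base has one n-gon and n triangles: V = 54 + 1 = 55, E = 2·54 = 108, F = 54 + 1 = 55.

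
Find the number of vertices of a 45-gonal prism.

90

A prism on an n-gon has two n-gon bases and n rectangular sides: V = 2·45 = 90, E = 3·45 = 135, F = 45 + 2 = 47.
Check: V − E + F = 90 − 135 + 47 = 2.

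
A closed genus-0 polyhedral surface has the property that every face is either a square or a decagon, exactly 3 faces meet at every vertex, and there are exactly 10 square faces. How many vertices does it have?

20

Let x be the number of decagons; then F = 10 + x.
Edge–face incidences: 2E = 4·10 + 10·x = 40 + 10x.
Every vertex has degree 3, so 3V = 2E.
Euler: V − E + F = 2 ⇒ (2E)/3 − E + (10 + x) = 2.
Multiply by 6: 2·(2E) − 3·(2E) + 6·(10 + x) = 12, i.e. 60 + 6x − (40 + 10x) = 12.
Collecting terms: −4x + 20 = 12, so −4x = −8, so x = 2.
Then 2E = 40 + 10·2 = 60, so E = 30, V = 2E/3 = 20, F = 10 + 2 = 12.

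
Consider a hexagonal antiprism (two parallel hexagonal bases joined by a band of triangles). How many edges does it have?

An antiprism on an n-gon has two n-gon caps and 2n triangles: V = 2·6 = 12, E = 4·6 = 24, F = 2·6 + 2 = 14.
Check: V − E + F = 12 − 24 + 14 = 2.

24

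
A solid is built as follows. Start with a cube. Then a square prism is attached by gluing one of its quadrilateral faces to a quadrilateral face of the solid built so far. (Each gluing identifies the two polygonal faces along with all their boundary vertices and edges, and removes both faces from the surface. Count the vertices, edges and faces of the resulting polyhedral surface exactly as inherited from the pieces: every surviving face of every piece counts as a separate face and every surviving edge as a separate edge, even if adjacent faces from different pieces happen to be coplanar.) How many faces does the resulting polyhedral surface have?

10

A cube: V=8, E=12, F=6.
Attach a square prism (V=8, E=12, F=6) along a 4-gon: merge 4 vertices and 4 edges, delete both glued faces → V=12, E=20, F=10.
Check: V − E + F = 12 − 20 + 10 = 2.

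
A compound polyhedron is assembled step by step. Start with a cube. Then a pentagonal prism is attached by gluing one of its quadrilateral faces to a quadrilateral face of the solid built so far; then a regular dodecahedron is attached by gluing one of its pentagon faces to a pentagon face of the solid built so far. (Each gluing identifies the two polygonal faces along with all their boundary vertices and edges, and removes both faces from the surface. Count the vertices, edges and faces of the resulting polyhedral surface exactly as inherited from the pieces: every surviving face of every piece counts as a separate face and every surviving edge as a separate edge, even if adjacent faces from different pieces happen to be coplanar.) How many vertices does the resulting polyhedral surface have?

A cube: V=8, E=12, F=6.
Attach a pentagonal prism (V=10, E=15, F=7) along a 4-gon: merge 4 vertices and 4 edges, delete both glued faces → V=14, E=23, F=11.
Attach a regular dodecahedron (V=20, E=30, F=12) along a 5-gon: merge 5 vertices and 5 edges, delete both glued faces → V=29, E=48, F=21.
Check: V − E + F = 29 − 48 + 21 = 2.

29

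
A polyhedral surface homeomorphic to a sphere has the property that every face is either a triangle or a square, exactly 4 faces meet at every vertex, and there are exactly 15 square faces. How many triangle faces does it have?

Let x be the number of triangles; then F = 15 + x.
Edge–face incidences: 2E = 4·15 + 3·x = 60 + 3x.
Every vertex has degree 4, so 4V = 2E.
Euler: V − E + F = 2 ⇒ (2E)/4 − E + (15 + x) = 2.
Multiply by 8: 2·(2E) − 4·(2E) + 8·(15 + x) = 16, i.e. 120 + 8x − 2·(60 + 3x) = 16.
Collecting terms: 2x = 16, so x = 8.
Then 2E = 60 + 3·8 = 84, so E = 42, V = 2E/4 = 21, F = 15 + 8 = 23.

8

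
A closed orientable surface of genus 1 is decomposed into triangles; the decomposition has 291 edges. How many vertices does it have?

χ = 2 − 2·1 = 0, and every face is a triangle so 3F = 2E.
F = 2E/3 = 194. Then V = 0 + E − F = 0 + 291 − 194 = 97.

97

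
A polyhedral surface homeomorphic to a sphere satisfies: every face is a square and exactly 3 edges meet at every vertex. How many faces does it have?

Each face has 4 edges and each edge borders two faces, so 2E = 4F.
Each vertex has degree 3, so 3V = 2E and hence V = 4F/3.
Euler: V − E + F = 2 ⇒ (4F/3) − (4F/2) + F = 2.
Multiply by 6: (8 − 12 + 6)F = 12, i.e. 2F = 12.
So F = 6, E = 4·6/2 = 12, V = 4·6/3 = 8.

6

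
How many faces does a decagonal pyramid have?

A pyramid on an n-gon base has one n-gon and n triangles: V = 10 + 1 = 11, E = 2·10 = 20, F = 10 + 1 = 11.
Check: V − E + F = 11 − 20 + 11 = 2.

11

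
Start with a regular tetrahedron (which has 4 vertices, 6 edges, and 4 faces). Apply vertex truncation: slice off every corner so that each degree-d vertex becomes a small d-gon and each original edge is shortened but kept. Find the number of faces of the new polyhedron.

8

Truncation replaces each original edge-end by a new vertex, so V′ = 2E = 12.
Each original edge survives, and each old vertex of degree d contributes d new edges; summing degrees gives Σd = 2E, so E′ = E + 2E = 3E = 18.
Each original face survives and each original vertex becomes one new face: F′ = F + V = 8.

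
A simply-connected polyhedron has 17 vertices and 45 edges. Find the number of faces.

30

Here V − E + F = 2.
F = 2 − V + E = 2 − 17 + 45 = 30.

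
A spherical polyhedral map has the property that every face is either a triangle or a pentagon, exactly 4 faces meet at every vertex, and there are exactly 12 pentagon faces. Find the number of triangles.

20

Let x be the number of triangles; then F = 12 + x.
Edge–face incidences: 2E = 5·12 + 3·x = 60 + 3x.
Every vertex has degree 4, so 4V = 2E.
Euler: V − E + F = 2 ⇒ (2E)/4 − E + (12 + x) = 2.
Multiply by 8: 2·(2E) − 4·(2E) + 8·(12 + x) = 16, i.e. 96 + 8x − 2·(60 + 3x) = 16.
Collecting terms: 2x − 24 = 16, so 2x = 40, so x = 20.
Then 2E = 60 + 3·20 = 120, so E = 60, V = 2E/4 = 30, F = 12 + 20 = 32.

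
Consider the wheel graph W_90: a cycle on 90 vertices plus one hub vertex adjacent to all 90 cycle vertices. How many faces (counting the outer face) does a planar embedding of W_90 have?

W_90 has V = 90 + 1 = 91 vertices and E = 2·90 = 180 edges.
By Euler's formula F = 2 − V + E = 2 − 91 + 180 = 91.

91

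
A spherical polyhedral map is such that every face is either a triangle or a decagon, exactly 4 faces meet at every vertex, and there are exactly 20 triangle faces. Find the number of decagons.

2

Let x be the number of decagons; then F = 20 + x.
Edge–face incidences: 2E = 3·20 + 10·x = 60 + 10x.
Every vertex has degree 4, so 4V = 2E.
Euler: V − E + F = 2 ⇒ (2E)/4 − E + (20 + x) = 2.
Multiply by 8: 2·(2E) − 4·(2E) + 8·(20 + x) = 16, i.e. 160 + 8x − 2·(60 + 10x) = 16.
Collecting terms: −12x + 40 = 16, so −12x = −24, so x = 2.
Then 2E = 60 + 10·2 = 80, so E = 40, V = 2E/4 = 20, F = 20 + 2 = 22.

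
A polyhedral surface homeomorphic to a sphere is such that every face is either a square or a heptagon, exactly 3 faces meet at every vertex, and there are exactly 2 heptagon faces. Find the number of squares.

7

Let x be the number of squares; then F = 2 + x.
Edge–face incidences: 2E = 7·2 + 4·x = 14 + 4x.
Every vertex has degree 3, so 3V = 2E.
Euler: V − E + F = 2 ⇒ (2E)/3 − E + (2 + x) = 2.
Multiply by 6: 2·(2E) − 3·(2E) + 6·(2 + x) = 12, i.e. 12 + 6x − (14 + 4x) = 12.
Collecting terms: 2x − 2 = 12, so 2x = 14, so x = 7.
Then 2E = 14 + 4·7 = 42, so E = 21, V = 2E/3 = 14, F = 2 + 7 = 9.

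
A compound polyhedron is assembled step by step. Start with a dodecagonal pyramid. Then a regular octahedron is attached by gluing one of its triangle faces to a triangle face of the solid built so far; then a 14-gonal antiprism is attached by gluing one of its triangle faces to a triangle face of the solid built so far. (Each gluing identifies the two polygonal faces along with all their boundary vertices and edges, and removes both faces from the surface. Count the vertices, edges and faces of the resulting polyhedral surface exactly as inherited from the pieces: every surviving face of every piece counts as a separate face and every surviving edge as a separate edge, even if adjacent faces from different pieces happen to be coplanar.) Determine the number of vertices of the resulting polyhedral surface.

A dodecagonal pyramid: V=13, E=24, F=13.
Attach a regular octahedron (V=6, E=12, F=8) along a 3-gon: merge 3 vertices and 3 edges, delete both glued faces → V=16, E=33, F=19.
Attach a 14-gonal antiprism (V=28, E=56, F=30) along a 3-gon: merge 3 vertices and 3 edges, delete both glued faces → V=41, E=86, F=47.
Check: V − E + F = 41 − 86 + 47 = 2.

41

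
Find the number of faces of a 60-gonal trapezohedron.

The n-trapezohedron (dual of the n-antiprism) has V = 2·60 + 2 = 122, E = 4·60 = 240, F = 2·60 = 120.

120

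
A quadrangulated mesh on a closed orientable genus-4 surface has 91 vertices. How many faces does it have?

97

χ = 2 − 2·4 = -6, and every face is a square so 4F = 2E.
V − E + F = -6 with E = 4F/2 gives 91 − (4/2 − 1)·F = -6, so F = 97 and E = 194.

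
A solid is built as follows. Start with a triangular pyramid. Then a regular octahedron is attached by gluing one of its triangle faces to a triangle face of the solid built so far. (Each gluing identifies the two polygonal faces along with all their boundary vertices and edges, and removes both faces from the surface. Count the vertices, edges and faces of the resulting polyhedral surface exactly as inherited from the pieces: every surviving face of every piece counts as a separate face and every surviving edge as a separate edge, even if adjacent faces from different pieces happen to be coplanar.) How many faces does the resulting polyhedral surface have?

A triangular pyramid: V=4, E=6, F=4.
Attach a regular octahedron (V=6, E=12, F=8) along a 3-gon: merge 3 vertices and 3 edges, delete both glued faces → V=7, E=15, F=10.
Check: V − E + F = 7 − 15 + 10 = 2.

10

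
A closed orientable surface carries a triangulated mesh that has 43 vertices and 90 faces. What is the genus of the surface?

2

Every face is a triangle, so 2E = 3·90 = 270, giving E = 135.
χ = V − E + F = 43 − 135 + 90 = -2.
For a closed orientable surface χ = 2 − 2g, so g = (2 − (-2))/2 = 2.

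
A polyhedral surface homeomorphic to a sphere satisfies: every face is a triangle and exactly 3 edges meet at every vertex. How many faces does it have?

Each face has 3 edges and each edge borders two faces, so 2E = 3F.
Each vertex has degree 3, so 3V = 2E and hence V = 3F/3.
Euler: V − E + F = 2 ⇒ (3F/3) − (3F/2) + F = 2.
Multiply by 6: (6 − 9 + 6)F = 12, i.e. 3F = 12.
So F = 4, E = 3·4/2 = 6, V = 3·4/3 = 4.

4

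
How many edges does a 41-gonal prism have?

A prism on an n-gon has two n-gon bases and n rectangular sides: V = 2·41 = 82, E = 3·41 = 123, F = 41 + 2 = 43.
Check: V − E + F = 82 − 123 + 43 = 2.

123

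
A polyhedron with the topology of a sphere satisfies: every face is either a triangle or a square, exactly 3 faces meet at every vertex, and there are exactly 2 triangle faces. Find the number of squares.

3

Let x be the number of squares; then F = 2 + x.
Edge–face incidences: 2E = 3·2 + 4·x = 6 + 4x.
Every vertex has degree 3, so 3V = 2E.
Euler: V − E + F = 2 ⇒ (2E)/3 − E + (2 + x) = 2.
Multiply by 6: 2·(2E) − 3·(2E) + 6·(2 + x) = 12, i.e. 12 + 6x − (6 + 4x) = 12.
Collecting terms: 2x + 6 = 12, so 2x = 6, so x = 3.
Then 2E = 6 + 4·3 = 18, so E = 9, V = 2E/3 = 6, F = 2 + 3 = 5.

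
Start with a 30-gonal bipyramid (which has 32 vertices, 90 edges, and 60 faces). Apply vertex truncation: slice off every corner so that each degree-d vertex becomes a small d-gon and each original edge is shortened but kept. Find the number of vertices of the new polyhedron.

Truncation replaces each original edge-end by a new vertex, so V′ = 2E = 180.
Each original edge survives, and each old vertex of degree d contributes d new edges; summing degrees gives Σd = 2E, so E′ = E + 2E = 3E = 270.
Each original face survives and each original vertex becomes one new face: F′ = F + V = 92.

180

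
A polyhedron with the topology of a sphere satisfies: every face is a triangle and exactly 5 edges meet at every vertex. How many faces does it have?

20

Each face has 3 edges and each edge borders two faces, so 2E = 3F.
Each vertex has degree 5, so 5V = 2E and hence V = 3F/5.
Euler: V − E + F = 2 ⇒ (3F/5) − (3F/2) + F = 2.
Multiply by 10: (6 − 15 + 10)F = 20, i.e. 1F = 20.
So F = 20, E = 3·20/2 = 30, V = 3·20/5 = 12.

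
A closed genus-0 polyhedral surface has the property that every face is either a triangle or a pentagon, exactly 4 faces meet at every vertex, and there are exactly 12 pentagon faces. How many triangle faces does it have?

Let x be the number of triangles; then F = 12 + x.
Edge–face incidences: 2E = 5·12 + 3·x = 60 + 3x.
Every vertex has degree 4, so 4V = 2E.
Euler: V − E + F = 2 ⇒ (2E)/4 − E + (12 + x) = 2.
Multiply by 8: 2·(2E) − 4·(2E) + 8·(12 + x) = 16, i.e. 96 + 8x − 2·(60 + 3x) = 16.
Collecting terms: 2x − 24 = 16, so 2x = 40, so x = 20.
Then 2E = 60 + 3·20 = 120, so E = 60, V = 2E/4 = 30, F = 12 + 20 = 32.

20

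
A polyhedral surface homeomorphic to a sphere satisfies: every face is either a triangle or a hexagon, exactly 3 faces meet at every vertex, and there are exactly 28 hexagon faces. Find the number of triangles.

4

Let x be the number of triangles; then F = 28 + x.
Edge–face incidences: 2E = 6·28 + 3·x = 168 + 3x.
Every vertex has degree 3, so 3V = 2E.
Euler: V − E + F = 2 ⇒ (2E)/3 − E + (28 + x) = 2.
Multiply by 6: 2·(2E) − 3·(2E) + 6·(28 + x) = 12, i.e. 168 + 6x − (168 + 3x) = 12.
Collecting terms: 3x = 12, so x = 4.
Then 2E = 168 + 3·4 = 180, so E = 90, V = 2E/3 = 60, F = 28 + 4 = 32.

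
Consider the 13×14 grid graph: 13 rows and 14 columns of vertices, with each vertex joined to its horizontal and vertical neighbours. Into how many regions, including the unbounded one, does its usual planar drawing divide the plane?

The grid has V = 13·14 = 182 vertices and E = 13·13 + 14·12 = 337 edges.
F = 2 − V + E = 2 − 182 + 337 = 157.

157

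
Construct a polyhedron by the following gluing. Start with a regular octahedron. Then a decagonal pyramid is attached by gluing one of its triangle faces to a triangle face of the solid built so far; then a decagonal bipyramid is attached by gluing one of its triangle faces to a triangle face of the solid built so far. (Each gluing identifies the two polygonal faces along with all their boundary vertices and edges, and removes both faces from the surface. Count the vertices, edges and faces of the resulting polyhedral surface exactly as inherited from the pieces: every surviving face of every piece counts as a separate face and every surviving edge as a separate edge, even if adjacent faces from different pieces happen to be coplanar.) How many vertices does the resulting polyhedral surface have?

23

A regular octahedron: V=6, E=12, F=8.
Attach a decagonal pyramid (V=11, E=20, F=11) along a 3-gon: merge 3 vertices and 3 edges, delete both glued faces → V=14, E=29, F=17.
Attach a decagonal bipyramid (V=12, E=30, F=20) along a 3-gon: merge 3 vertices and 3 edges, delete both glued faces → V=23, E=56, F=35.
Check: V − E + F = 23 − 56 + 35 = 2.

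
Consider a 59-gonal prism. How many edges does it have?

177

A prism on an n-gon has two n-gon bases and n rectangular sides: V = 2·59 = 118, E = 3·59 = 177, F = 59 + 2 = 61.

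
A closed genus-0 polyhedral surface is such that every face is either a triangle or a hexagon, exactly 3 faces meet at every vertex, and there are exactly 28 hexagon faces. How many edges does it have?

Let x be the number of triangles; then F = 28 + x.
Edge–face incidences: 2E = 6·28 + 3·x = 168 + 3x.
Every vertex has degree 3, so 3V = 2E.
Euler: V − E + F = 2 ⇒ (2E)/3 − E + (28 + x) = 2.
Multiply by 6: 2·(2E) − 3·(2E) + 6·(28 + x) = 12, i.e. 168 + 6x − (168 + 3x) = 12.
Collecting terms: 3x = 12, so x = 4.
Then 2E = 168 + 3·4 = 180, so E = 90, V = 2E/3 = 60, F = 28 + 4 = 32.

90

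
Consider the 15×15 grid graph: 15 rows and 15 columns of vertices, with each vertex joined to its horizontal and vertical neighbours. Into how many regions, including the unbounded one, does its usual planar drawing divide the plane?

197

The grid has V = 15·15 = 225 vertices and E = 15·14 + 15·14 = 420 edges.
F = 2 − V + E = 2 − 225 + 420 = 197.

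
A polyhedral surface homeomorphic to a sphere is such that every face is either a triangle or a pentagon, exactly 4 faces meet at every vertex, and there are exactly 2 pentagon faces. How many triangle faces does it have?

Let x be the number of triangles; then F = 2 + x.
Edge–face incidences: 2E = 5·2 + 3·x = 10 + 3x.
Every vertex has degree 4, so 4V = 2E.
Euler: V − E + F = 2 ⇒ (2E)/4 − E + (2 + x) = 2.
Multiply by 8: 2·(2E) − 4·(2E) + 8·(2 + x) = 16, i.e. 16 + 8x − 2·(10 + 3x) = 16.
Collecting terms: 2x − 4 = 16, so 2x = 20, so x = 10.
Then 2E = 10 + 3·10 = 40, so E = 20, V = 2E/4 = 10, F = 2 + 10 = 12.

10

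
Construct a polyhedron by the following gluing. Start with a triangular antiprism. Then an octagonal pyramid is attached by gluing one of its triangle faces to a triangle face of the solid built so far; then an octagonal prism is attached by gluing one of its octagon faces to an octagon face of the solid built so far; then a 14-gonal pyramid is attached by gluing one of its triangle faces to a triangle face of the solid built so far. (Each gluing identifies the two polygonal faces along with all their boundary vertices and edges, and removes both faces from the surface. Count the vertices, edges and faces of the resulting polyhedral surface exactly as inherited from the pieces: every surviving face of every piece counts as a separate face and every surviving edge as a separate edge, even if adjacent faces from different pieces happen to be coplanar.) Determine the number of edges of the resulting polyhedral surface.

66

A triangular antiprism: V=6, E=12, F=8.
Attach an octagonal pyramid (V=9, E=16, F=9) along a 3-gon: merge 3 vertices and 3 edges, delete both glued faces → V=12, E=25, F=15.
Attach an octagonal prism (V=16, E=24, F=10) along an 8-gon: merge 8 vertices and 8 edges, delete both glued faces → V=20, E=41, F=23.
Attach a 14-gonal pyramid (V=15, E=28, F=15) along a 3-gon: merge 3 vertices and 3 edges, delete both glued faces → V=32, E=66, F=36.
Check: V − E + F = 32 − 66 + 36 = 2.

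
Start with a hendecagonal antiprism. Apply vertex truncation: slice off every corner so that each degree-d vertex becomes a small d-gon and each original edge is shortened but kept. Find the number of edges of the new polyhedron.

The base solid has V = 22, E = 44, F = 24.
Truncation replaces each original edge-end by a new vertex, so V′ = 2E = 88.
Each original edge survives, and each old vertex of degree d contributes d new edges; summing degrees gives Σd = 2E, so E′ = E + 2E = 3E = 132.
Each original face survives and each original vertex becomes one new face: F′ = F + V = 46.

132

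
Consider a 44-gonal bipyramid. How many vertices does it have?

46

A bipyramid over an n-gon has 2n triangular faces and n + 2 vertices: V = 44 + 2 = 46, E = 3·44 = 132, F = 2·44 = 88.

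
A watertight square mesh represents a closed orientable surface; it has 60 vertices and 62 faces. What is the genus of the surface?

Every face is a square, so 2E = 4·62 = 248, giving E = 124.
χ = V − E + F = 60 − 124 + 62 = -2.
For a closed orientable surface χ = 2 − 2g, so g = (2 − (-2))/2 = 2.

2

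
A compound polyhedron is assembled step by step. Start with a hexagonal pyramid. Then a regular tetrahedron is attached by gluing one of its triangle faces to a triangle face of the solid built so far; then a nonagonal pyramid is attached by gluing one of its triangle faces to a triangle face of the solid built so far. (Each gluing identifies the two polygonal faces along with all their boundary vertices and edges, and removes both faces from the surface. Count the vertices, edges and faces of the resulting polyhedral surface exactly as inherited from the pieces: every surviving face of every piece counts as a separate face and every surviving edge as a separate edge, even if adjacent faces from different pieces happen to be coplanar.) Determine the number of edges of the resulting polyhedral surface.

30

A hexagonal pyramid: V=7, E=12, F=7.
Attach a regular tetrahedron (V=4, E=6, F=4) along a 3-gon: merge 3 vertices and 3 edges, delete both glued faces → V=8, E=15, F=9.
Attach a nonagonal pyramid (V=10, E=18, F=10) along a 3-gon: merge 3 vertices and 3 edges, delete both glued faces → V=15, E=30, F=17.
Check: V − E + F = 15 − 30 + 17 = 2.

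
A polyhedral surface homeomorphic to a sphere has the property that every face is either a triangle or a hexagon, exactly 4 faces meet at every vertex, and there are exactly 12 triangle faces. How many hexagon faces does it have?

Let x be the number of hexagons; then F = 12 + x.
Edge–face incidences: 2E = 3·12 + 6·x = 36 + 6x.
Every vertex has degree 4, so 4V = 2E.
Euler: V − E + F = 2 ⇒ (2E)/4 − E + (12 + x) = 2.
Multiply by 8: 2·(2E) − 4·(2E) + 8·(12 + x) = 16, i.e. 96 + 8x − 2·(36 + 6x) = 16.
Collecting terms: −4x + 24 = 16, so −4x = −8, so x = 2.
Then 2E = 36 + 6·2 = 48, so E = 24, V = 2E/4 = 12, F = 12 + 2 = 14.

2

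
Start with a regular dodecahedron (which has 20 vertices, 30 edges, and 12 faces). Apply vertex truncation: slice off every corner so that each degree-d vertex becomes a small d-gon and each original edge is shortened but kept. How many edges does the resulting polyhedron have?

90

Truncation replaces each original edge-end by a new vertex, so V′ = 2E = 60.
Each original edge survives, and each old vertex of degree d contributes d new edges; summing degrees gives Σd = 2E, so E′ = E + 2E = 3E = 90.
Each original face survives and each original vertex becomes one new face: F′ = F + V = 32.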